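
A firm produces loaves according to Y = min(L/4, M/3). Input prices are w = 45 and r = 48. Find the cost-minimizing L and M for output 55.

With a fixed-proportions technology, the cost-minimizing bundle uses no slack in either input: L/4 = M/3 = Y.
So L = 4·55 = 220 and M = 3·55 = 165.

L* = 220, M* = 165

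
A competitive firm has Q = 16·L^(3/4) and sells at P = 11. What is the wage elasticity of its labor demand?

MP_L = (3/4)·16·L^(-1/4), so P·MP_L = w gives 132·L^(-1/4) = w.
Solving, L(w) = (132/w)^(4). This is a constant-elasticity form: L ∝ w^(−4), so ε = −4.

ε = -4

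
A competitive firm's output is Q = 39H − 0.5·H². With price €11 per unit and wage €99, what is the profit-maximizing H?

H* = 30

The marginal product of H is MP_H = 39 − H.
A price-taking firm hires until the value of the marginal product equals the wage: P·MP_H = w, so 11·(39 − H) = 99.
Then 39 − H = 9, giving H = 30.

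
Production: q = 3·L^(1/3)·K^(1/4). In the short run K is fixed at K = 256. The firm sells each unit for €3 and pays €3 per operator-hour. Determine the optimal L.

With K = 256, MP_L = (1/3)·3·L^(-2/3)·256^(1/4) = 4·L^(-2/3).
Profit maximization for a price taker requires P·MP_L = w: 3·4·L^(-2/3) = 3.
So L^(-2/3) = 0.25, which gives L = 8.

L* = 8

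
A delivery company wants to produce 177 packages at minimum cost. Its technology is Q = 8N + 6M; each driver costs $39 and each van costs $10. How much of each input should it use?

N* = 0, M* = 29.5

The inputs are perfect substitutes, so the firm uses whichever has the lower cost per unit of output.
Cost per unit of output via N is w/8 = 4.875; via M it is r/6 = 5/3. M is cheaper.
Producing Q = 177 with M alone: N = 0, M = 29.5.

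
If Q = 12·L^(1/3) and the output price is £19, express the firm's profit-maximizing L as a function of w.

L(w) = (76/w)^(3/2)

MP_L = (1/3)·12·L^(-2/3) = 4·L^(-2/3).
Setting P·MP_L = w: 76·L^(-2/3) = w.
Solving for L: L^(-2/3) = w/76, so L = (76/w)^(3/2).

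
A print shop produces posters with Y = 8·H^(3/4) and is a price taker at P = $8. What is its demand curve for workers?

H(w) = 5308416/w^(4)

MP_H = (3/4)·8·H^(-1/4) = 6·H^(-1/4).
Setting P·MP_H = w: 48·H^(-1/4) = w.
Solving for H: H^(-1/4) = w/48, so H = (48/w)^(4).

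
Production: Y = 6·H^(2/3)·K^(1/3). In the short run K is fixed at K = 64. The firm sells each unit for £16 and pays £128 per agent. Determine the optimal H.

With K = 64, MP_H = (2/3)·6·H^(-1/3)·64^(1/3) = 16·H^(-1/3).
Profit maximization for a price taker requires P·MP_H = w: 16·16·H^(-1/3) = 128.
So H^(-1/3) = 0.5, which gives H = 8.

H* = 8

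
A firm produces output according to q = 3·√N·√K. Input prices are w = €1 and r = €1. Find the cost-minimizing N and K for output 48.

Cost minimization requires the marginal rate of technical substitution to equal the input-price ratio: MP_N/MP_K = w/r.
Here MP_N/MP_K = (1/2)·(K/N)/(1/2) = (K/N). Setting this equal to 1/1 = 1 gives K = N.
Substituting into q = 48: 3·N^(1/2)·(N)^(1/2) = 48.
Solving, N = 16 and K = 16.

N* = 16, K* = 16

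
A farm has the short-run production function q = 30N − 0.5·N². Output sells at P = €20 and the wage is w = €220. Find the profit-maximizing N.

The marginal product of N is MP_N = 30 − N.
A price-taking firm hires until the value of the marginal product equals the wage: P·MP_N = w, so 20·(30 − N) = 220.
Then 30 − N = 11, giving N = 19.

N* = 19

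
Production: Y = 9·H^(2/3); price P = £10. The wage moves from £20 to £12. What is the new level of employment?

H* = 125

From P·MP_H = w with MP_H = 6·H^(-1/3), the labor demand is H(w) = (60/w)^(3).
At w = 20: H = 27. At w = 12: H = 125.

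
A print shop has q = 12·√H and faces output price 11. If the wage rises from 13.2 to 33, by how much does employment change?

ΔH = -21

From P·MP_H = w with MP_H = 6·H^(-1/2), the labor demand is H(w) = (66/w)^(2).
At w = 13.2: H = 25. At w = 33: H = 4.
ΔH = 4 − 25 = -21.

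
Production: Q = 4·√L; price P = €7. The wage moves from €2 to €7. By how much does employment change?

ΔL = -45

From P·MP_L = w with MP_L = 2·L^(-1/2), the labor demand is L(w) = (14/w)^(2).
At w = 2: L = 49. At w = 7: L = 4.
ΔL = 4 − 49 = -45.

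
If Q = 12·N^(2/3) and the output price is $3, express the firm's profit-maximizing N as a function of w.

MP_N = (2/3)·12·N^(-1/3) = 8·N^(-1/3).
Setting P·MP_N = w: 24·N^(-1/3) = w.
Solving for N: N^(-1/3) = w/24, so N = (24/w)^(3).

N(w) = 13824/w³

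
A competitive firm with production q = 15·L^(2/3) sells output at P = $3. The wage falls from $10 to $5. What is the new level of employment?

From P·MP_L = w with MP_L = 10·L^(-1/3), the labor demand is L(w) = (30/w)^(3).
At w = 10: L = 27. At w = 5: L = 216.

L* = 216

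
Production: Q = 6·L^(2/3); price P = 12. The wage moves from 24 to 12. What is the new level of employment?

L* = 64

From P·MP_L = w with MP_L = 4·L^(-1/3), the labor demand is L(w) = (48/w)^(3).
At w = 24: L = 8. At w = 12: L = 64.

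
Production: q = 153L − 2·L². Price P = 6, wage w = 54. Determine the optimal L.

L* = 36

The marginal product of L is MP_L = 153 − 4L.
A price-taking firm hires until the value of the marginal product equals the wage: P·MP_L = w, so 6·(153 − 4L) = 54.
Then 153 − 4L = 9, giving L = 36.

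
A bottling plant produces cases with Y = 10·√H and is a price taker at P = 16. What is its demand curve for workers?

MP_H = (1/2)·10·H^(-1/2) = 5·H^(-1/2).
Setting P·MP_H = w: 80·H^(-1/2) = w.
Solving for H: H^(-1/2) = w/80, so H = (80/w)^(2).

H(w) = 6400/w²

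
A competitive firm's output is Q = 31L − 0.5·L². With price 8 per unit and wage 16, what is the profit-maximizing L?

The marginal product of L is MP_L = 31 − L.
A price-taking firm hires until the value of the marginal product equals the wage: P·MP_L = w, so 8·(31 − L) = 16.
Then 31 − L = 2, giving L = 29.

L* = 29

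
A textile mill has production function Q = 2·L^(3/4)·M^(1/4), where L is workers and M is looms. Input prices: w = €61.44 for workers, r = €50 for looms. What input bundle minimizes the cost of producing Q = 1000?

L* = 625, M* = 256

Cost minimization requires the marginal rate of technical substitution to equal the input-price ratio: MP_L/MP_M = w/r.
Here MP_L/MP_M = (3/4)·(M/L)/(1/4) = 3·(M/L). Setting this equal to 61.44/50 = 1.2288 gives M = 0.4096L.
Substituting into Q = 1000: 2·L^(3/4)·(0.4096L)^(1/4) = 1000.
Solving, L = 625 and M = 256.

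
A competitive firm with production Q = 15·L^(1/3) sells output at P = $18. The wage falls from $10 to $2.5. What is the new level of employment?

L* = 216

From P·MP_L = w with MP_L = 5·L^(-2/3), the labor demand is L(w) = (90/w)^(3/2).
At w = 10: L = 27. At w = 2.5: L = 216.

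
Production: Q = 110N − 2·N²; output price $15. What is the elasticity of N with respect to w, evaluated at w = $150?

From P·MP_N = w with MP_N = 110 − 4N, labor demand is N(w) = (110 − w/15)/4.
dN/dw = −1/(60) = -1/60.
At w = 150, N = 25, so ε = (dN/dw)·(w/N) = (-1/60)·(150/25) = -0.1.

ε = -0.1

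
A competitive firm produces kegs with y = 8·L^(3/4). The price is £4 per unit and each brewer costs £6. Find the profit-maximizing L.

L* = 256

MP_L = (3/4)·8·L^(-1/4) = 6·L^(-1/4).
Profit maximization for a price taker requires P·MP_L = w: 4·6·L^(-1/4) = 6.
So L^(-1/4) = 0.25, which gives L = 256.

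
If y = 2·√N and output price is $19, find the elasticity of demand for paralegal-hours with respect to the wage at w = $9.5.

ε = -2

MP_N = (1/2)·2·N^(-1/2), so P·MP_N = w gives 19·N^(-1/2) = w.
Solving, N(w) = (19/w)^(2). This is a constant-elasticity form: N ∝ w^(−2), so ε = −2.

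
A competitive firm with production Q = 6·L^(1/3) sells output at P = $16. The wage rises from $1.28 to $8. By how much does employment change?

ΔL = -117

From P·MP_L = w with MP_L = 2·L^(-2/3), the labor demand is L(w) = (32/w)^(3/2).
At w = 1.28: L = 125. At w = 8: L = 8.
ΔL = 8 − 125 = -117.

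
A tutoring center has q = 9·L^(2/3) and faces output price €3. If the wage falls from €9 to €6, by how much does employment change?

From P·MP_L = w with MP_L = 6·L^(-1/3), the labor demand is L(w) = (18/w)^(3).
At w = 9: L = 8. At w = 6: L = 27.
ΔL = 27 − 8 = 19.

ΔL = 19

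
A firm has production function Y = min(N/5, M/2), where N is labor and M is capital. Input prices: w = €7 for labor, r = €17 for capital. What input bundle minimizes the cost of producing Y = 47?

N* = 235, M* = 94

With a fixed-proportions technology, the cost-minimizing bundle uses no slack in either input: N/5 = M/2 = Y.
So N = 5·47 = 235 and M = 2·47 = 94.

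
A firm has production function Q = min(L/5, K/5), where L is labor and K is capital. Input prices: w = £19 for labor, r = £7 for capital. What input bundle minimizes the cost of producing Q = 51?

With a fixed-proportions technology, the cost-minimizing bundle uses no slack in either input: L/5 = K/5 = Q.
So L = 5·51 = 255 and K = 5·51 = 255.

L* = 255, K* = 255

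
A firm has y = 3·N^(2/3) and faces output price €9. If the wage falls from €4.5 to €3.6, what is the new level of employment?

N* = 125

From P·MP_N = w with MP_N = 2·N^(-1/3), the labor demand is N(w) = (18/w)^(3).
At w = 4.5: N = 64. At w = 3.6: N = 125.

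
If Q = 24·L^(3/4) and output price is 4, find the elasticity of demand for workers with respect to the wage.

ε = -4

MP_L = (3/4)·24·L^(-1/4), so P·MP_L = w gives 72·L^(-1/4) = w.
Solving, L(w) = (72/w)^(4). This is a constant-elasticity form: L ∝ w^(−4), so ε = −4.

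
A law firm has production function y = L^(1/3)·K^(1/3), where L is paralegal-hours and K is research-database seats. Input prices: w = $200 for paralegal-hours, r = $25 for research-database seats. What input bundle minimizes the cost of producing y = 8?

L* = 8, K* = 64

Cost minimization requires the marginal rate of technical substitution to equal the input-price ratio: MP_L/MP_K = w/r.
Here MP_L/MP_K = (1/3)·(K/L)/(1/3) = (K/L). Setting this equal to 200/25 = 8 gives K = 8L.
Substituting into y = 8: L^(1/3)·(8L)^(1/3) = 8.
Solving, L = 8 and K = 64.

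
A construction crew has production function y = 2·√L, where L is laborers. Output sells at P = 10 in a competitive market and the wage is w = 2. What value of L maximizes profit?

MP_L = (1/2)·2·L^(-1/2) = L^(-1/2).
Profit maximization for a price taker requires P·MP_L = w: 10·L^(-1/2) = 2.
So L^(-1/2) = 0.2, which gives L = 25.

L* = 25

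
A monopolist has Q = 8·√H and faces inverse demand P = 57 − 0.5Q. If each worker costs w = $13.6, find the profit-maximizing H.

Marginal revenue from the inverse demand is MR = 57 − Q.
The marginal product is MP_H = 4·H^(-1/2).
A monopolist hires until marginal revenue product equals the wage: MR·MP_H = w.
At H, Q = 8·√H. Substituting and solving: (57 − 8·√H)·4·H^(-1/2) = 13.6 gives H = 25.

H* = 25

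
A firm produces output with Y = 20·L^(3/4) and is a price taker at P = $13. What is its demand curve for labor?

L(w) = (195/w)^(4)

MP_L = (3/4)·20·L^(-1/4) = 15·L^(-1/4).
Setting P·MP_L = w: 195·L^(-1/4) = w.
Solving for L: L^(-1/4) = w/195, so L = (195/w)^(4).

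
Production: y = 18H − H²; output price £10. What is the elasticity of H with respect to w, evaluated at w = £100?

From P·MP_H = w with MP_H = 18 − 2H, labor demand is H(w) = (18 − w/10)/2.
dH/dw = −1/(20) = -0.05.
At w = 100, H = 4, so ε = (dH/dw)·(w/H) = (-0.05)·(100/4) = -1.25.

ε = -1.25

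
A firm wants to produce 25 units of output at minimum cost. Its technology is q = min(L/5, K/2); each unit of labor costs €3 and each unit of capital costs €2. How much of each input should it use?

With a fixed-proportions technology, the cost-minimizing bundle uses no slack in either input: L/5 = K/2 = q.
So L = 5·25 = 125 and K = 2·25 = 50.

L* = 125, K* = 50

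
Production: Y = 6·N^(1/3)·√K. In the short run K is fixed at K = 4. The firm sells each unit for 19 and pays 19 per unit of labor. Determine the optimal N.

N* = 8

With K = 4, MP_N = (1/3)·6·N^(-2/3)·4^(1/2) = 4·N^(-2/3).
Profit maximization for a price taker requires P·MP_N = w: 19·4·N^(-2/3) = 19.
So N^(-2/3) = 0.25, which gives N = 8.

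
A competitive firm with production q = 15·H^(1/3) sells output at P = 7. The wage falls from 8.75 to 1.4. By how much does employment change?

From P·MP_H = w with MP_H = 5·H^(-2/3), the labor demand is H(w) = (35/w)^(3/2).
At w = 8.75: H = 8. At w = 1.4: H = 125.
ΔH = 125 − 8 = 117.

ΔH = 117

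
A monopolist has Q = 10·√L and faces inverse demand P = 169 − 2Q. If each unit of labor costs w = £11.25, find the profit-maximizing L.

Marginal revenue from the inverse demand is MR = 169 − 4Q.
The marginal product is MP_L = 5·L^(-1/2).
A monopolist hires until marginal revenue product equals the wage: MR·MP_L = w.
At L, Q = 10·√L. Substituting and solving: (169 − 40·√L)·5·L^(-1/2) = 11.25 gives L = 16.

L* = 16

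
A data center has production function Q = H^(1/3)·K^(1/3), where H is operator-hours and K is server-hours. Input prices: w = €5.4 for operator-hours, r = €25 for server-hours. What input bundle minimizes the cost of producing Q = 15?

H* = 125, K* = 27

Cost minimization requires the marginal rate of technical substitution to equal the input-price ratio: MP_H/MP_K = w/r.
Here MP_H/MP_K = (1/3)·(K/H)/(1/3) = (K/H). Setting this equal to 5.4/25 = 0.216 gives K = 0.216H.
Substituting into Q = 15: H^(1/3)·(0.216H)^(1/3) = 15.
Solving, H = 125 and K = 27.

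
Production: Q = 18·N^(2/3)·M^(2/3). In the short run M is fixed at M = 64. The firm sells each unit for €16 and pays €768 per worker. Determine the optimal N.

N* = 64

With M = 64, MP_N = (2/3)·18·N^(-1/3)·64^(2/3) = 192·N^(-1/3).
Profit maximization for a price taker requires P·MP_N = w: 16·192·N^(-1/3) = 768.
So N^(-1/3) = 0.25, which gives N = 64.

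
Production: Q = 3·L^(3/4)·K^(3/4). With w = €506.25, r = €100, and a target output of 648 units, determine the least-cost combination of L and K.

L* = 16, K* = 81

Cost minimization requires the marginal rate of technical substitution to equal the input-price ratio: MP_L/MP_K = w/r.
Here MP_L/MP_K = (3/4)·(K/L)/(3/4) = (K/L). Setting this equal to 506.25/100 = 5.0625 gives K = 5.0625L.
Substituting into Q = 648: 3·L^(3/4)·(5.0625L)^(3/4) = 648.
Solving, L = 16 and K = 81.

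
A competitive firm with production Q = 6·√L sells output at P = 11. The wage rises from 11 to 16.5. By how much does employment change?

ΔL = -5

From P·MP_L = w with MP_L = 3·L^(-1/2), the labor demand is L(w) = (33/w)^(2).
At w = 11: L = 9. At w = 16.5: L = 4.
ΔL = 4 − 9 = -5.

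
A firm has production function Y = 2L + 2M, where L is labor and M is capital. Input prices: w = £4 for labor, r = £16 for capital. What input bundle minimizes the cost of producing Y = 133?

L* = 66.5, M* = 0

The inputs are perfect substitutes, so the firm uses whichever has the lower cost per unit of output.
Cost per unit of output via L is w/2 = 2; via M it is r/2 = 8. L is cheaper.
Producing Y = 133 with L alone: L = 66.5, M = 0.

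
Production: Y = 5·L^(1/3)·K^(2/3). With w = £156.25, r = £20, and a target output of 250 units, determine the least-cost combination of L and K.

L* = 8, K* = 125

Cost minimization requires the marginal rate of technical substitution to equal the input-price ratio: MP_L/MP_K = w/r.
Here MP_L/MP_K = (1/3)·(K/L)/(2/3) = 0.5·(K/L). Setting this equal to 156.25/20 = 7.8125 gives K = 15.625L.
Substituting into Y = 250: 5·L^(1/3)·(15.625L)^(2/3) = 250.
Solving, L = 8 and K = 125.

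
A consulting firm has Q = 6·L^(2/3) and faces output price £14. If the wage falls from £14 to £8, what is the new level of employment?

L* = 343

From P·MP_L = w with MP_L = 4·L^(-1/3), the labor demand is L(w) = (56/w)^(3).
At w = 14: L = 64. At w = 8: L = 343.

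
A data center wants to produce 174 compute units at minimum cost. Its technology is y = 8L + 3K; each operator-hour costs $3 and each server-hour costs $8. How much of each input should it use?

L* = 21.75, K* = 0

The inputs are perfect substitutes, so the firm uses whichever has the lower cost per unit of output.
Cost per unit of output via L is w/8 = 0.375; via K it is r/3 = 8/3. L is cheaper.
Producing y = 174 with L alone: L = 21.75, K = 0.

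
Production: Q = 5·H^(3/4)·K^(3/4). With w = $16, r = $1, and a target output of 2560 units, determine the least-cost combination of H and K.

H* = 16, K* = 256

Cost minimization requires the marginal rate of technical substitution to equal the input-price ratio: MP_H/MP_K = w/r.
Here MP_H/MP_K = (3/4)·(K/H)/(3/4) = (K/H). Setting this equal to 16/1 = 16 gives K = 16H.
Substituting into Q = 2560: 5·H^(3/4)·(16H)^(3/4) = 2560.
Solving, H = 16 and K = 256.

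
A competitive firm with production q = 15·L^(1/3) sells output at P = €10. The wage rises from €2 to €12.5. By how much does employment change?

ΔL = -117

From P·MP_L = w with MP_L = 5·L^(-2/3), the labor demand is L(w) = (50/w)^(3/2).
At w = 2: L = 125. At w = 12.5: L = 8.
ΔL = 8 − 125 = -117.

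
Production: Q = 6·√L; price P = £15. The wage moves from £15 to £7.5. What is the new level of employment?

From P·MP_L = w with MP_L = 3·L^(-1/2), the labor demand is L(w) = (45/w)^(2).
At w = 15: L = 9. At w = 7.5: L = 36.

L* = 36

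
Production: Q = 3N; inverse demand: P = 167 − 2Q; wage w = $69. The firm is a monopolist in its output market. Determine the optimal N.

Marginal revenue from the inverse demand is MR = 167 − 4Q.
The marginal product is MP_N = 3.
A monopolist hires until marginal revenue product equals the wage: MR·MP_N = w.
(167 − 12N)·3 = 69, so N = 12.

N* = 12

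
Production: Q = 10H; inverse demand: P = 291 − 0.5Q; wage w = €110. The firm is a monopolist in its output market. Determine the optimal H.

Marginal revenue from the inverse demand is MR = 291 − Q.
The marginal product is MP_H = 10.
A monopolist hires until marginal revenue product equals the wage: MR·MP_H = w.
(291 − 10H)·10 = 110, so H = 28.

H* = 28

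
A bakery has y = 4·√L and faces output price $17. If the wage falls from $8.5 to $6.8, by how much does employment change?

From P·MP_L = w with MP_L = 2·L^(-1/2), the labor demand is L(w) = (34/w)^(2).
At w = 8.5: L = 16. At w = 6.8: L = 25.
ΔL = 25 − 16 = 9.

ΔL = 9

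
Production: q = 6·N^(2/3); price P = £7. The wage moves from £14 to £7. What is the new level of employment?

N* = 64

From P·MP_N = w with MP_N = 4·N^(-1/3), the labor demand is N(w) = (28/w)^(3).
At w = 14: N = 8. At w = 7: N = 64.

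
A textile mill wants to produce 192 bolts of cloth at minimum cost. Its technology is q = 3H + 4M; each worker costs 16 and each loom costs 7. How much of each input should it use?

The inputs are perfect substitutes, so the firm uses whichever has the lower cost per unit of output.
Cost per unit of output via H is w/3 = 16/3; via M it is r/4 = 1.75. M is cheaper.
Producing q = 192 with M alone: H = 0, M = 48.

H* = 0, M* = 48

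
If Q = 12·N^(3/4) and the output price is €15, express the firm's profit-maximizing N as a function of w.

N(w) = (135/w)^(4)

MP_N = (3/4)·12·N^(-1/4) = 9·N^(-1/4).
Setting P·MP_N = w: 135·N^(-1/4) = w.
Solving for N: N^(-1/4) = w/135, so N = (135/w)^(4).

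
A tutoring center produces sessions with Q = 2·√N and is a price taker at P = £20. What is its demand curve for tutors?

N(w) = 400/w²

MP_N = (1/2)·2·N^(-1/2) = N^(-1/2).
Setting P·MP_N = w: 20·N^(-1/2) = w.
Solving for N: N^(-1/2) = w/20, so N = (20/w)^(2).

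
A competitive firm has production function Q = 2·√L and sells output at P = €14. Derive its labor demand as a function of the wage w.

MP_L = (1/2)·2·L^(-1/2) = L^(-1/2).
Setting P·MP_L = w: 14·L^(-1/2) = w.
Solving for L: L^(-1/2) = w/14, so L = (14/w)^(2).

L(w) = 196/w²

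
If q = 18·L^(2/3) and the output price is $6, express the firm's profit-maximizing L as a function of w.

L(w) = 373248/w³

MP_L = (2/3)·18·L^(-1/3) = 12·L^(-1/3).
Setting P·MP_L = w: 72·L^(-1/3) = w.
Solving for L: L^(-1/3) = w/72, so L = (72/w)^(3).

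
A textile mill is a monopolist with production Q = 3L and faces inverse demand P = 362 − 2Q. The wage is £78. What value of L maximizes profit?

L* = 28

Marginal revenue from the inverse demand is MR = 362 − 4Q.
The marginal product is MP_L = 3.
A monopolist hires until marginal revenue product equals the wage: MR·MP_L = w.
(362 − 12L)·3 = 78, so L = 28.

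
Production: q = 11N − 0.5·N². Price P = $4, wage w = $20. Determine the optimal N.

N* = 6

The marginal product of N is MP_N = 11 − N.
A price-taking firm hires until the value of the marginal product equals the wage: P·MP_N = w, so 4·(11 − N) = 20.
Then 11 − N = 5, giving N = 6.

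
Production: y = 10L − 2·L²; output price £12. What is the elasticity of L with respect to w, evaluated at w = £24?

ε = -0.25

From P·MP_L = w with MP_L = 10 − 4L, labor demand is L(w) = (10 − w/12)/4.
dL/dw = −1/(48) = -1/48.
At w = 24, L = 2, so ε = (dL/dw)·(w/L) = (-1/48)·(24/2) = -0.25.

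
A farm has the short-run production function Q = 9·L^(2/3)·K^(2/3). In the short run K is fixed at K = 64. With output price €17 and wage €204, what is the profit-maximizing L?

With K = 64, MP_L = (2/3)·9·L^(-1/3)·64^(2/3) = 96·L^(-1/3).
Profit maximization for a price taker requires P·MP_L = w: 17·96·L^(-1/3) = 204.
So L^(-1/3) = 0.125, which gives L = 512.

L* = 512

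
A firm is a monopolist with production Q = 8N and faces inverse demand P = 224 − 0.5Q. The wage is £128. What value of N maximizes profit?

N* = 26

Marginal revenue from the inverse demand is MR = 224 − Q.
The marginal product is MP_N = 8.
A monopolist hires until marginal revenue product equals the wage: MR·MP_N = w.
(224 − 8N)·8 = 128, so N = 26.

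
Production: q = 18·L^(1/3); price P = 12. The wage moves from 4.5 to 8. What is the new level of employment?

L* = 27

From P·MP_L = w with MP_L = 6·L^(-2/3), the labor demand is L(w) = (72/w)^(3/2).
At w = 4.5: L = 64. At w = 8: L = 27.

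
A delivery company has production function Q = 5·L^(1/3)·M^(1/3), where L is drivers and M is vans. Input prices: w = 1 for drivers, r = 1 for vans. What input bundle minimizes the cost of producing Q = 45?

Cost minimization requires the marginal rate of technical substitution to equal the input-price ratio: MP_L/MP_M = w/r.
Here MP_L/MP_M = (1/3)·(M/L)/(1/3) = (M/L). Setting this equal to 1/1 = 1 gives M = L.
Substituting into Q = 45: 5·L^(1/3)·(L)^(1/3) = 45.
Solving, L = 27 and M = 27.

L* = 27, M* = 27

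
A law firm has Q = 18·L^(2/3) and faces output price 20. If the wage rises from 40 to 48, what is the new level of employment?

From P·MP_L = w with MP_L = 12·L^(-1/3), the labor demand is L(w) = (240/w)^(3).
At w = 40: L = 216. At w = 48: L = 125.

L* = 125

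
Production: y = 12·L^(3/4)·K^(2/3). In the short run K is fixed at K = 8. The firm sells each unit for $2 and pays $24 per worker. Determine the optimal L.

With K = 8, MP_L = (3/4)·12·L^(-1/4)·8^(2/3) = 36·L^(-1/4).
Profit maximization for a price taker requires P·MP_L = w: 2·36·L^(-1/4) = 24.
So L^(-1/4) = 1/3, which gives L = 81.

L* = 81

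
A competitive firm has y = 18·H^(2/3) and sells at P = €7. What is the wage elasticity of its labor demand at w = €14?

ε = -3

MP_H = (2/3)·18·H^(-1/3), so P·MP_H = w gives 84·H^(-1/3) = w.
Solving, H(w) = (84/w)^(3). This is a constant-elasticity form: H ∝ w^(−3), so ε = −3.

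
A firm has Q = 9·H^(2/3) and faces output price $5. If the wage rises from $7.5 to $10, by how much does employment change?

From P·MP_H = w with MP_H = 6·H^(-1/3), the labor demand is H(w) = (30/w)^(3).
At w = 7.5: H = 64. At w = 10: H = 27.
ΔH = 27 − 64 = -37.

ΔH = -37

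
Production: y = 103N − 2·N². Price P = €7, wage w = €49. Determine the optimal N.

N* = 24

The marginal product of N is MP_N = 103 − 4N.
A price-taking firm hires until the value of the marginal product equals the wage: P·MP_N = w, so 7·(103 − 4N) = 49.
Then 103 − 4N = 7, giving N = 24.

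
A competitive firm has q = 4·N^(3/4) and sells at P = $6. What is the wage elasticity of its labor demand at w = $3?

ε = -4

MP_N = (3/4)·4·N^(-1/4), so P·MP_N = w gives 18·N^(-1/4) = w.
Solving, N(w) = (18/w)^(4). This is a constant-elasticity form: N ∝ w^(−4), so ε = −4.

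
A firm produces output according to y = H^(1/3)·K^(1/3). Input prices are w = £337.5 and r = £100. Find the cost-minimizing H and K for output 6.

H* = 8, K* = 27

Cost minimization requires the marginal rate of technical substitution to equal the input-price ratio: MP_H/MP_K = w/r.
Here MP_H/MP_K = (1/3)·(K/H)/(1/3) = (K/H). Setting this equal to 337.5/100 = 3.375 gives K = 3.375H.
Substituting into y = 6: H^(1/3)·(3.375H)^(1/3) = 6.
Solving, H = 8 and K = 27.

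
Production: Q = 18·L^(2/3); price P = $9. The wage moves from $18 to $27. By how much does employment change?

From P·MP_L = w with MP_L = 12·L^(-1/3), the labor demand is L(w) = (108/w)^(3).
At w = 18: L = 216. At w = 27: L = 64.
ΔL = 64 − 216 = -152.

ΔL = -152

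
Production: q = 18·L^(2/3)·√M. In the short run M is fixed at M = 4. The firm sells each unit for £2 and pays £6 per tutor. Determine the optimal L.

With M = 4, MP_L = (2/3)·18·L^(-1/3)·4^(1/2) = 24·L^(-1/3).
Profit maximization for a price taker requires P·MP_L = w: 2·24·L^(-1/3) = 6.
So L^(-1/3) = 0.125, which gives L = 512.

L* = 512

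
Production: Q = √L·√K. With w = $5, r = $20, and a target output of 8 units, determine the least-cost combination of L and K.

L* = 16, K* = 4

Cost minimization requires the marginal rate of technical substitution to equal the input-price ratio: MP_L/MP_K = w/r.
Here MP_L/MP_K = (1/2)·(K/L)/(1/2) = (K/L). Setting this equal to 5/20 = 0.25 gives K = 0.25L.
Substituting into Q = 8: L^(1/2)·(0.25L)^(1/2) = 8.
Solving, L = 16 and K = 4.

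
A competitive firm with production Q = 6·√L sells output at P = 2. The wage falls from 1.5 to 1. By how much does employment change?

ΔL = 20

From P·MP_L = w with MP_L = 3·L^(-1/2), the labor demand is L(w) = (6/w)^(2).
At w = 1.5: L = 16. At w = 1: L = 36.
ΔL = 36 − 16 = 20.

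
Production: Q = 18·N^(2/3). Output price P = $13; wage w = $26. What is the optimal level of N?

N* = 216

MP_N = (2/3)·18·N^(-1/3) = 12·N^(-1/3).
Profit maximization for a price taker requires P·MP_N = w: 13·12·N^(-1/3) = 26.
So N^(-1/3) = 1/6, which gives N = 216.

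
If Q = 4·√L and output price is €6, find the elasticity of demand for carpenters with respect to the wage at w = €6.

ε = -2

MP_L = (1/2)·4·L^(-1/2), so P·MP_L = w gives 12·L^(-1/2) = w.
Solving, L(w) = (12/w)^(2). This is a constant-elasticity form: L ∝ w^(−2), so ε = −2.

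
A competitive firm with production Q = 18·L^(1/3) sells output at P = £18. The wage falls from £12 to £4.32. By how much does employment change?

ΔL = 98

From P·MP_L = w with MP_L = 6·L^(-2/3), the labor demand is L(w) = (108/w)^(3/2).
At w = 12: L = 27. At w = 4.32: L = 125.
ΔL = 125 − 27 = 98.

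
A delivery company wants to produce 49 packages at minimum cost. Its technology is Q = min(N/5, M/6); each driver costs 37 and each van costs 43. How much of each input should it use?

With a fixed-proportions technology, the cost-minimizing bundle uses no slack in either input: N/5 = M/6 = Q.
So N = 5·49 = 245 and M = 6·49 = 294.

N* = 245, M* = 294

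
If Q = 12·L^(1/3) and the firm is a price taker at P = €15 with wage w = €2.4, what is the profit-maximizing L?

MP_L = (1/3)·12·L^(-2/3) = 4·L^(-2/3).
Profit maximization for a price taker requires P·MP_L = w: 15·4·L^(-2/3) = 2.4.
So L^(-2/3) = 0.04, which gives L = 125.

L* = 125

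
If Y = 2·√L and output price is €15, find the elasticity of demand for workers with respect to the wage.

ε = -2

MP_L = (1/2)·2·L^(-1/2), so P·MP_L = w gives 15·L^(-1/2) = w.
Solving, L(w) = (15/w)^(2). This is a constant-elasticity form: L ∝ w^(−2), so ε = −2.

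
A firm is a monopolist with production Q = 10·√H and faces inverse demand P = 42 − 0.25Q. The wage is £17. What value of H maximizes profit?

Marginal revenue from the inverse demand is MR = 42 − 0.5Q.
The marginal product is MP_H = 5·H^(-1/2).
A monopolist hires until marginal revenue product equals the wage: MR·MP_H = w.
At H, Q = 10·√H. Substituting and solving: (42 − 5·√H)·5·H^(-1/2) = 17 gives H = 25.

H* = 25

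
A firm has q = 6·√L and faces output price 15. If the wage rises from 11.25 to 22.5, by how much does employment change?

From P·MP_L = w with MP_L = 3·L^(-1/2), the labor demand is L(w) = (45/w)^(2).
At w = 11.25: L = 16. At w = 22.5: L = 4.
ΔL = 4 − 16 = -12.

ΔL = -12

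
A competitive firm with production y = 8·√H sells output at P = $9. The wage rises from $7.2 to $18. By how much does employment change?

ΔH = -21

From P·MP_H = w with MP_H = 4·H^(-1/2), the labor demand is H(w) = (36/w)^(2).
At w = 7.2: H = 25. At w = 18: H = 4.
ΔH = 4 − 25 = -21.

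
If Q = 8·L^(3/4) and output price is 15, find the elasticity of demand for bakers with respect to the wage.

ε = -4

MP_L = (3/4)·8·L^(-1/4), so P·MP_L = w gives 90·L^(-1/4) = w.
Solving, L(w) = (90/w)^(4). This is a constant-elasticity form: L ∝ w^(−4), so ε = −4.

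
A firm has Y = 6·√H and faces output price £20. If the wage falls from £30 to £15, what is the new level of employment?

H* = 16

From P·MP_H = w with MP_H = 3·H^(-1/2), the labor demand is H(w) = (60/w)^(2).
At w = 30: H = 4. At w = 15: H = 16.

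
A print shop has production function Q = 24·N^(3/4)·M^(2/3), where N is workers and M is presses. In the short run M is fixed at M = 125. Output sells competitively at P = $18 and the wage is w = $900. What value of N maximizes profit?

N* = 6561

With M = 125, MP_N = (3/4)·24·N^(-1/4)·125^(2/3) = 450·N^(-1/4).
Profit maximization for a price taker requires P·MP_N = w: 18·450·N^(-1/4) = 900.
So N^(-1/4) = 1/9, which gives N = 6561.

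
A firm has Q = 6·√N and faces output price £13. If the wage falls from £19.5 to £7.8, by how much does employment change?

ΔN = 21

From P·MP_N = w with MP_N = 3·N^(-1/2), the labor demand is N(w) = (39/w)^(2).
At w = 19.5: N = 4. At w = 7.8: N = 25.
ΔN = 25 − 4 = 21.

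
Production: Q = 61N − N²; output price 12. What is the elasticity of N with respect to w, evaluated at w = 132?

ε = -0.22

From P·MP_N = w with MP_N = 61 − 2N, labor demand is N(w) = (61 − w/12)/2.
dN/dw = −1/(24) = -1/24.
At w = 132, N = 25, so ε = (dN/dw)·(w/N) = (-1/24)·(132/25) = -0.22.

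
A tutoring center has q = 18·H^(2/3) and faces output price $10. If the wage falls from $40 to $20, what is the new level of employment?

H* = 216

From P·MP_H = w with MP_H = 12·H^(-1/3), the labor demand is H(w) = (120/w)^(3).
At w = 40: H = 27. At w = 20: H = 216.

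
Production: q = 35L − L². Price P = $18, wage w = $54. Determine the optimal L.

L* = 16

The marginal product of L is MP_L = 35 − 2L.
A price-taking firm hires until the value of the marginal product equals the wage: P·MP_L = w, so 18·(35 − 2L) = 54.
Then 35 − 2L = 3, giving L = 16.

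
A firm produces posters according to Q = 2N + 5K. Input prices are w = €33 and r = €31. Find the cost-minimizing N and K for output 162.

N* = 0, K* = 32.4

The inputs are perfect substitutes, so the firm uses whichever has the lower cost per unit of output.
Cost per unit of output via N is w/2 = 16.5; via K it is r/5 = 6.2. K is cheaper.
Producing Q = 162 with K alone: N = 0, K = 32.4.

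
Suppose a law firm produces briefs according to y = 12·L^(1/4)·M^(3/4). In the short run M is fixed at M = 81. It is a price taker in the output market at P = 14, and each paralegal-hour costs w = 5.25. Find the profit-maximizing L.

L* = 1296

With M = 81, MP_L = (1/4)·12·L^(-3/4)·81^(3/4) = 81·L^(-3/4).
Profit maximization for a price taker requires P·MP_L = w: 14·81·L^(-3/4) = 5.25.
So L^(-3/4) = 1/216, which gives L = 1296.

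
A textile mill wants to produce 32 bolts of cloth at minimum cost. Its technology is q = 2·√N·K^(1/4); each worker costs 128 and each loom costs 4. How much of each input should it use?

Cost minimization requires the marginal rate of technical substitution to equal the input-price ratio: MP_N/MP_K = w/r.
Here MP_N/MP_K = (1/2)·(K/N)/(1/4) = 2·(K/N). Setting this equal to 128/4 = 32 gives K = 16N.
Substituting into q = 32: 2·N^(1/2)·(16N)^(1/4) = 32.
Solving, N = 16 and K = 256.

N* = 16, K* = 256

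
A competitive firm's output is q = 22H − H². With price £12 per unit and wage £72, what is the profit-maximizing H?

H* = 8

The marginal product of H is MP_H = 22 − 2H.
A price-taking firm hires until the value of the marginal product equals the wage: P·MP_H = w, so 12·(22 − 2H) = 72.
Then 22 − 2H = 6, giving H = 8.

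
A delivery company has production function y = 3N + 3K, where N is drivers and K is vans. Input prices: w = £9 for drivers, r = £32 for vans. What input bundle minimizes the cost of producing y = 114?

N* = 38, K* = 0

The inputs are perfect substitutes, so the firm uses whichever has the lower cost per unit of output.
Cost per unit of output via N is w/3 = 3; via K it is r/3 = 32/3. N is cheaper.
Producing y = 114 with N alone: N = 38, K = 0.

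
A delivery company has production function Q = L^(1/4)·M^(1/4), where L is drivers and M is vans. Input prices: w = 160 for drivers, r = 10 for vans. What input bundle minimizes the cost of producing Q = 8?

L* = 16, M* = 256

Cost minimization requires the marginal rate of technical substitution to equal the input-price ratio: MP_L/MP_M = w/r.
Here MP_L/MP_M = (1/4)·(M/L)/(1/4) = (M/L). Setting this equal to 160/10 = 16 gives M = 16L.
Substituting into Q = 8: L^(1/4)·(16L)^(1/4) = 8.
Solving, L = 16 and M = 256.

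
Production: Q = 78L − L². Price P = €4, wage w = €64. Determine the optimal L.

L* = 31

The marginal product of L is MP_L = 78 − 2L.
A price-taking firm hires until the value of the marginal product equals the wage: P·MP_L = w, so 4·(78 − 2L) = 64.
Then 78 − 2L = 16, giving L = 31.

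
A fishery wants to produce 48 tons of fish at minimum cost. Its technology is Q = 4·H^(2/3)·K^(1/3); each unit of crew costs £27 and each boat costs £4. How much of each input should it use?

H* = 8, K* = 27

Cost minimization requires the marginal rate of technical substitution to equal the input-price ratio: MP_H/MP_K = w/r.
Here MP_H/MP_K = (2/3)·(K/H)/(1/3) = 2·(K/H). Setting this equal to 27/4 = 6.75 gives K = 3.375H.
Substituting into Q = 48: 4·H^(2/3)·(3.375H)^(1/3) = 48.
Solving, H = 8 and K = 27.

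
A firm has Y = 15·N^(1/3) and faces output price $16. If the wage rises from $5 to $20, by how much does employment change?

From P·MP_N = w with MP_N = 5·N^(-2/3), the labor demand is N(w) = (80/w)^(3/2).
At w = 5: N = 64. At w = 20: N = 8.
ΔN = 8 − 64 = -56.

ΔN = -56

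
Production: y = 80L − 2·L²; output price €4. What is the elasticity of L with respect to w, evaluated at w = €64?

ε = -0.25

From P·MP_L = w with MP_L = 80 − 4L, labor demand is L(w) = (80 − w/4)/4.
dL/dw = −1/(16) = -0.0625.
At w = 64, L = 16, so ε = (dL/dw)·(w/L) = (-0.0625)·(64/16) = -0.25.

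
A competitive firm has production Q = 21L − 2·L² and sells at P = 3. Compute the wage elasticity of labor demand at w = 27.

From P·MP_L = w with MP_L = 21 − 4L, labor demand is L(w) = (21 − w/3)/4.
dL/dw = −1/(12) = -1/12.
At w = 27, L = 3, so ε = (dL/dw)·(w/L) = (-1/12)·(27/3) = -0.75.

ε = -0.75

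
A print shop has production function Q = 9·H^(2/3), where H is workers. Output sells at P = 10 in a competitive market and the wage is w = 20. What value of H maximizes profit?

H* = 27

MP_H = (2/3)·9·H^(-1/3) = 6·H^(-1/3).
Profit maximization for a price taker requires P·MP_H = w: 10·6·H^(-1/3) = 20.
So H^(-1/3) = 1/3, which gives H = 27.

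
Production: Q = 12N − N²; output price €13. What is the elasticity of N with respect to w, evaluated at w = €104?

From P·MP_N = w with MP_N = 12 − 2N, labor demand is N(w) = (12 − w/13)/2.
dN/dw = −1/(26) = -1/26.
At w = 104, N = 2, so ε = (dN/dw)·(w/N) = (-1/26)·(104/2) = -2.

ε = -2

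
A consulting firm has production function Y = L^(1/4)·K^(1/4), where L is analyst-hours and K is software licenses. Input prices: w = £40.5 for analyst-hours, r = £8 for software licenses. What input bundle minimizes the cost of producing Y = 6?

Cost minimization requires the marginal rate of technical substitution to equal the input-price ratio: MP_L/MP_K = w/r.
Here MP_L/MP_K = (1/4)·(K/L)/(1/4) = (K/L). Setting this equal to 40.5/8 = 5.0625 gives K = 5.0625L.
Substituting into Y = 6: L^(1/4)·(5.0625L)^(1/4) = 6.
Solving, L = 16 and K = 81.

L* = 16, K* = 81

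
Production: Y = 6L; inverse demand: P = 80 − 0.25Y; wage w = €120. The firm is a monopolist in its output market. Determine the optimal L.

Marginal revenue from the inverse demand is MR = 80 − 0.5Y.
The marginal product is MP_L = 6.
A monopolist hires until marginal revenue product equals the wage: MR·MP_L = w.
(80 − 3L)·6 = 120, so L = 20.

L* = 20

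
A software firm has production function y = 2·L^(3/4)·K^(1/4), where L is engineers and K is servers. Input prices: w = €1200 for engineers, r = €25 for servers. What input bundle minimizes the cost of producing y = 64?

L* = 16, K* = 256

Cost minimization requires the marginal rate of technical substitution to equal the input-price ratio: MP_L/MP_K = w/r.
Here MP_L/MP_K = (3/4)·(K/L)/(1/4) = 3·(K/L). Setting this equal to 1200/25 = 48 gives K = 16L.
Substituting into y = 64: 2·L^(3/4)·(16L)^(1/4) = 64.
Solving, L = 16 and K = 256.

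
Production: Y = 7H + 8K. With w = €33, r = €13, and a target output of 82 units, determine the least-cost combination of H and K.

The inputs are perfect substitutes, so the firm uses whichever has the lower cost per unit of output.
Cost per unit of output via H is w/7 = 33/7; via K it is r/8 = 1.625. K is cheaper.
Producing Y = 82 with K alone: H = 0, K = 10.25.

H* = 0, K* = 10.25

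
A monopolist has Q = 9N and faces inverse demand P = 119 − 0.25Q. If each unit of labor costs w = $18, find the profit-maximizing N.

Marginal revenue from the inverse demand is MR = 119 − 0.5Q.
The marginal product is MP_N = 9.
A monopolist hires until marginal revenue product equals the wage: MR·MP_N = w.
(119 − 4.5N)·9 = 18, so N = 26.

N* = 26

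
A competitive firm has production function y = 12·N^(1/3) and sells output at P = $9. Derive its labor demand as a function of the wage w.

N(w) = (36/w)^(3/2)

MP_N = (1/3)·12·N^(-2/3) = 4·N^(-2/3).
Setting P·MP_N = w: 36·N^(-2/3) = w.
Solving for N: N^(-2/3) = w/36, so N = (36/w)^(3/2).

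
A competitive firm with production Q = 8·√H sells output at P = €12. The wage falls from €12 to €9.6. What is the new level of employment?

H* = 25

From P·MP_H = w with MP_H = 4·H^(-1/2), the labor demand is H(w) = (48/w)^(2).
At w = 12: H = 16. At w = 9.6: H = 25.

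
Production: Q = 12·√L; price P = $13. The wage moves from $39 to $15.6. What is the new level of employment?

L* = 25

From P·MP_L = w with MP_L = 6·L^(-1/2), the labor demand is L(w) = (78/w)^(2).
At w = 39: L = 4. At w = 15.6: L = 25.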